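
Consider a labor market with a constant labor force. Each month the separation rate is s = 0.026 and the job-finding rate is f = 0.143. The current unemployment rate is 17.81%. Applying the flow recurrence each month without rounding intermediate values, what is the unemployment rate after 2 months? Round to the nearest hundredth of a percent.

Unemployment rate after two months ≈ 17.06%.

With a fixed labor force, u_{t+1} = u_t + s·(1−u_t) − f·u_t = u_t·(1−s−f) + s.
Here 1−s−f = 0.831 and s = 0.026.
u_1 = 0.178100 × 0.831 + 0.026 = 0.174001.
u_2 = 0.174001 × 0.831 + 0.026 = 0.170595.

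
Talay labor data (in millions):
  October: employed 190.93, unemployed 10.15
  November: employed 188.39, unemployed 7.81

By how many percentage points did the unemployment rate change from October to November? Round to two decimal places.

The unemployment rate changed by −1.07 percentage points.

October: labor force = 190.93 + 10.15 = 201.08; u = 10.15/201.08 = 5.05%.
November: labor force = 188.39 + 7.81 = 196.20; u = 7.81/196.20 = 3.98%.
Change = 3.98% − 5.05% = −1.07 pp.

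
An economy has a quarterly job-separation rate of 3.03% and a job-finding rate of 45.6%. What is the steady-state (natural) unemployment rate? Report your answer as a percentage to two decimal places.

Steady-state unemployment rate ≈ 6.23%.

At steady state the flows balance: s·E = f·U, so U/(E+U) = s/(s+f).
u* = 3.03 / (3.03 + 45.6) = 3.03 / 48.63 = 6.23%.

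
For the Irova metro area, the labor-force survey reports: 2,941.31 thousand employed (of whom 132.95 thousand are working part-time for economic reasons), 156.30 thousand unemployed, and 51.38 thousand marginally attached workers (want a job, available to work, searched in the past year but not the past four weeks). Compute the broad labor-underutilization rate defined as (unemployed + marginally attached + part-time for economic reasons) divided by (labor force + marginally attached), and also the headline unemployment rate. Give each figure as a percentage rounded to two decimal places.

Labor force = 2,941.31 + 156.30 = 3,097.61 thousand.
Numerator = 156.30 + 51.38 + 132.95 = 340.63 thousand.
Denominator = 3,097.61 + 51.38 = 3,148.99 thousand.
Broad rate = 340.63 / 3,148.99 = 10.82%.
Headline unemployment rate = 156.30 / 3,097.61 = 5.05%.

Broad underutilization rate ≈ 10.82%; headline unemployment rate ≈ 5.05%.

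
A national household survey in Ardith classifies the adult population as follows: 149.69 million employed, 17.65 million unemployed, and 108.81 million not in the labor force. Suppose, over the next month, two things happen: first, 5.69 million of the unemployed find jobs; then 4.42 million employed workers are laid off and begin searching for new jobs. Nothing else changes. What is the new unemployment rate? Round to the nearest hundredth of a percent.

Initially, labor force = 149.69 + 17.65 = 167.34 million, so u = 17.65/167.34 = 10.55%.
After the first change, unemployed falls and employed rises by 5.69; labor force unchanged → E = 155.38, U = 11.96, labor force = 167.34 million.
After the second change, employed falls and unemployed rises by 4.42; labor force unchanged → E = 150.96, U = 16.38, labor force = 167.34 million.
New unemployment rate = 16.38 / 167.34 = 9.79%.

New unemployment rate ≈ 9.79%.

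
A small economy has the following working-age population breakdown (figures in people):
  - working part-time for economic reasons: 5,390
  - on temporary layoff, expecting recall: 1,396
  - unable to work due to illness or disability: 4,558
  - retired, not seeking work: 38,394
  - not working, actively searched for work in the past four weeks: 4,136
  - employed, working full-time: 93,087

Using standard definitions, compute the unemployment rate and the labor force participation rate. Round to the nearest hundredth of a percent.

Employed = 5,390 + 93,087 = 98,477 (anyone who worked, including part-time for economic reasons, counts as employed).
Unemployed = 1,396 + 4,136 = 5,532 (jobless and actively searching, or on temporary layoff).
Labor force = 98,477 + 5,532 = 104,009.
Not in labor force = 4,558 + 38,394 = 42,952 (those not working and not actively searching are outside the labor force).
Civilian working-age population = 104,009 + 42,952 = 146,961.
Unemployment rate = 5,532 / 104,009 = 5.32%.
Labor force participation rate = 104,009 / 146,961 = 70.77%.

Unemployment rate ≈ 5.32%; labor force participation rate ≈ 70.77%.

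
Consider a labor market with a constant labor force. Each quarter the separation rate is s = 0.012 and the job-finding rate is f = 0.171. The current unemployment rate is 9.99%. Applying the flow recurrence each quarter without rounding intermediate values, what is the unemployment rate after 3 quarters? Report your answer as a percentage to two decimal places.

Unemployment rate after three quarters ≈ 8.43%.

With a fixed labor force, u_{t+1} = u_t + s·(1−u_t) − f·u_t = u_t·(1−s−f) + s.
Here 1−s−f = 0.817 and s = 0.012.
u_1 = 0.099900 × 0.817 + 0.012 = 0.093618.
u_2 = 0.093618 × 0.817 + 0.012 = 0.088486.
u_3 = 0.088486 × 0.817 + 0.012 = 0.084293.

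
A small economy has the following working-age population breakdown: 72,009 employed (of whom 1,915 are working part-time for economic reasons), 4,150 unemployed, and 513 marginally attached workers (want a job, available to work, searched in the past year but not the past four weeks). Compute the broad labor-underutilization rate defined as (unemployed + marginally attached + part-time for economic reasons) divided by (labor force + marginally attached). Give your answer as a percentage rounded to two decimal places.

Labor force = 72,009 + 4,150 = 76,159.
Numerator = 4,150 + 513 + 1,915 = 6,578.
Denominator = 76,159 + 513 = 76,672.
Broad rate = 6,578 / 76,672 = 8.58%.

Broad underutilization rate ≈ 8.58%.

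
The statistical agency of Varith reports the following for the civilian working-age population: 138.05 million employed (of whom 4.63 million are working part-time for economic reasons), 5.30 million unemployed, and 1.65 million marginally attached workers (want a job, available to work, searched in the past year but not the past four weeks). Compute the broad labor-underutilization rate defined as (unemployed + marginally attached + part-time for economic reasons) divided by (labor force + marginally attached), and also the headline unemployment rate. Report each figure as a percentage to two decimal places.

Labor force = 138.05 + 5.30 = 143.35 million.
Numerator = 5.30 + 1.65 + 4.63 = 11.58 million.
Denominator = 143.35 + 1.65 = 145.00 million.
Broad rate = 11.58 / 145.00 = 7.99%.
Headline unemployment rate = 5.30 / 143.35 = 3.70%.

Broad underutilization rate ≈ 7.99%; headline unemployment rate ≈ 3.70%.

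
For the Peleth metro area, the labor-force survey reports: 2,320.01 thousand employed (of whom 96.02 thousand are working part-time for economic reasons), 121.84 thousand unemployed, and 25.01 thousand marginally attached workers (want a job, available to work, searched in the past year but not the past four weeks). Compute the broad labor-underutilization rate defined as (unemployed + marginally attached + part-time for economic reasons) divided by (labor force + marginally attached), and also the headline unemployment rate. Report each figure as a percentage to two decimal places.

Labor force = 2,320.01 + 121.84 = 2,441.85 thousand.
Numerator = 121.84 + 25.01 + 96.02 = 242.87 thousand.
Denominator = 2,441.85 + 25.01 = 2,466.86 thousand.
Broad rate = 242.87 / 2,466.86 = 9.85%.
Headline unemployment rate = 121.84 / 2,441.85 = 4.99%.

Broad underutilization rate ≈ 9.85%; headline unemployment rate ≈ 4.99%.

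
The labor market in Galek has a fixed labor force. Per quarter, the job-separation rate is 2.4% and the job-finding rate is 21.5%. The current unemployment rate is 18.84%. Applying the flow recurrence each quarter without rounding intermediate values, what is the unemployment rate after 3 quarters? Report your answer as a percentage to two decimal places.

With a fixed labor force, u_{t+1} = u_t + s·(1−u_t) − f·u_t = u_t·(1−s−f) + s.
Here 1−s−f = 0.761 and s = 0.024.
u_1 = 0.188400 × 0.761 + 0.024 = 0.167372.
u_2 = 0.167372 × 0.761 + 0.024 = 0.151370.
u_3 = 0.151370 × 0.761 + 0.024 = 0.139193.

Unemployment rate after three quarters ≈ 13.92%.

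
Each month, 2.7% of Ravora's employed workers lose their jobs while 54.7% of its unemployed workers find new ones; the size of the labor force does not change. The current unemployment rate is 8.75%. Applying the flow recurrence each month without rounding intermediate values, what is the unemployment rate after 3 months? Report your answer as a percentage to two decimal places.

Unemployment rate after three months ≈ 5.02%.

With a fixed labor force, u_{t+1} = u_t + s·(1−u_t) − f·u_t = u_t·(1−s−f) + s.
Here 1−s−f = 0.426 and s = 0.027.
u_1 = 0.087500 × 0.426 + 0.027 = 0.064275.
u_2 = 0.064275 × 0.426 + 0.027 = 0.054381.
u_3 = 0.054381 × 0.426 + 0.027 = 0.050166.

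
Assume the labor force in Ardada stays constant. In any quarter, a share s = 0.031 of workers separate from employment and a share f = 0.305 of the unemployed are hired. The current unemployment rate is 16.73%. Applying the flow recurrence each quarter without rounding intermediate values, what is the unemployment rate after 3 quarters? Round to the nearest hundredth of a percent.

Unemployment rate after three quarters ≈ 11.42%.

With a fixed labor force, u_{t+1} = u_t + s·(1−u_t) − f·u_t = u_t·(1−s−f) + s.
Here 1−s−f = 0.664 and s = 0.031.
u_1 = 0.167300 × 0.664 + 0.031 = 0.142087.
u_2 = 0.142087 × 0.664 + 0.031 = 0.125346.
u_3 = 0.125346 × 0.664 + 0.031 = 0.114230.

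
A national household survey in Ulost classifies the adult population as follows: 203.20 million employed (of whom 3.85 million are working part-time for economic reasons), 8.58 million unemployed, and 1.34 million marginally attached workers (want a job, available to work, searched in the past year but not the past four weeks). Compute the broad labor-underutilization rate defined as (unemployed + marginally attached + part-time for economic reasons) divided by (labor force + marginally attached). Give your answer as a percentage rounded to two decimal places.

Broad underutilization rate ≈ 6.46%.

Labor force = 203.20 + 8.58 = 211.78 million.
Numerator = 8.58 + 1.34 + 3.85 = 13.77 million.
Denominator = 211.78 + 1.34 = 213.12 million.
Broad rate = 13.77 / 213.12 = 6.46%.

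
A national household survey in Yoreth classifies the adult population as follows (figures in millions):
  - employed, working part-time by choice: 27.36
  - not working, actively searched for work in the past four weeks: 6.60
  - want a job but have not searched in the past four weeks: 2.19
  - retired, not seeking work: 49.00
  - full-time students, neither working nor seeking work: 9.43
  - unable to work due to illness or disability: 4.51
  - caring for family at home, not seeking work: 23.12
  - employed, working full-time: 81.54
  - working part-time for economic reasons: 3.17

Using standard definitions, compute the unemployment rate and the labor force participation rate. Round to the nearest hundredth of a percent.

Unemployment rate ≈ 5.56%; labor force participation rate ≈ 57.35%.

Employed = 27.36 + 81.54 + 3.17 = 112.07 million (anyone who worked, including part-time for economic reasons, counts as employed).
Unemployed = 6.60 million.
Labor force = 112.07 + 6.60 = 118.67 million.
Not in labor force = 2.19 + 49.00 + 9.43 + 4.51 + 23.12 = 88.25 million (those not working and not actively searching are outside the labor force — including those who want a job but have given up searching).
Civilian working-age population = 118.67 + 88.25 = 206.92 million.
Unemployment rate = 6.60 / 118.67 = 5.56%.
Labor force participation rate = 118.67 / 206.92 = 57.35%.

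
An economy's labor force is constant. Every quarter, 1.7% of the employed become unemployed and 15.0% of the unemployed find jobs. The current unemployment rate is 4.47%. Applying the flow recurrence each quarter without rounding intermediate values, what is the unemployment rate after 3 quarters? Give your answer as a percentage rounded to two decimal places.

With a fixed labor force, u_{t+1} = u_t + s·(1−u_t) − f·u_t = u_t·(1−s−f) + s.
Here 1−s−f = 0.833 and s = 0.017.
u_1 = 0.044700 × 0.833 + 0.017 = 0.054235.
u_2 = 0.054235 × 0.833 + 0.017 = 0.062178.
u_3 = 0.062178 × 0.833 + 0.017 = 0.068794.

Unemployment rate after three quarters ≈ 6.88%.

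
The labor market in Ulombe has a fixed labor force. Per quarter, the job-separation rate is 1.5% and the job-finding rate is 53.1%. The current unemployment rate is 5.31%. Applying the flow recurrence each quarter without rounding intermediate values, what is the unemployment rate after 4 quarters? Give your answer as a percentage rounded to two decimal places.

With a fixed labor force, u_{t+1} = u_t + s·(1−u_t) − f·u_t = u_t·(1−s−f) + s.
Here 1−s−f = 0.454 and s = 0.015.
u_1 = 0.053100 × 0.454 + 0.015 = 0.039107.
u_2 = 0.039107 × 0.454 + 0.015 = 0.032755.
u_3 = 0.032755 × 0.454 + 0.015 = 0.029871.
u_4 = 0.029871 × 0.454 + 0.015 = 0.028561.

Unemployment rate after four quarters ≈ 2.86%.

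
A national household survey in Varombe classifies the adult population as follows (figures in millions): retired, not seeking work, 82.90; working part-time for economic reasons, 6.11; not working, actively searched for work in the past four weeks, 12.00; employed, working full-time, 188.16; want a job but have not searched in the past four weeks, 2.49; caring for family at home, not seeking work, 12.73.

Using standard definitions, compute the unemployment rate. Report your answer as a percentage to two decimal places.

Unemployment rate ≈ 5.82%.

Employed = 6.11 + 188.16 = 194.27 million (anyone who worked, including part-time for economic reasons, counts as employed).
Unemployed = 12.00 million.
Labor force = 194.27 + 12.00 = 206.27 million.
Unemployment rate = 12.00 / 206.27 = 5.82%.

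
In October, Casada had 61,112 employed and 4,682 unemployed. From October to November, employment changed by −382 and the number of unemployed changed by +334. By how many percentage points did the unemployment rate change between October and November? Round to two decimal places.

October: labor force = 61,112 + 4,682 = 65,794; u = 4,682/65,794 = 7.12%.
November: labor force = 60,730 + 5,016 = 65,746; u = 5,016/65,746 = 7.63%.
Change = 7.63% − 7.12% = +0.51 pp.

The unemployment rate changed by +0.51 percentage points.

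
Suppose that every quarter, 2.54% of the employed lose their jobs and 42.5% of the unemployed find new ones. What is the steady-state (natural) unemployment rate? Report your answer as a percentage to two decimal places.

Steady-state unemployment rate ≈ 5.64%.

At steady state the flows balance: s·E = f·U, so U/(E+U) = s/(s+f).
u* = 2.54 / (2.54 + 42.5) = 2.54 / 45.04 = 5.64%.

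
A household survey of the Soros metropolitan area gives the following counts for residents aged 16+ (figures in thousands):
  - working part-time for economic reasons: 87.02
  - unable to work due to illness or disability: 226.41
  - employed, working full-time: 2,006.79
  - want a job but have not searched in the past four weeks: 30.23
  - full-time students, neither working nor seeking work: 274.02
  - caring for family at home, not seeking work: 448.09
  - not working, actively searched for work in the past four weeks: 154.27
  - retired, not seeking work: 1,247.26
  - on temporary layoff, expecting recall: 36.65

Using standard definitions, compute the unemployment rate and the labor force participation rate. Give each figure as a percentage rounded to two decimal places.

Employed = 87.02 + 2,006.79 = 2,093.81 thousand (anyone who worked, including part-time for economic reasons, counts as employed).
Unemployed = 154.27 + 36.65 = 190.92 thousand (jobless and actively searching, or on temporary layoff).
Labor force = 2,093.81 + 190.92 = 2,284.73 thousand.
Not in labor force = 226.41 + 30.23 + 274.02 + 448.09 + 1,247.26 = 2,226.01 thousand (those not working and not actively searching are outside the labor force — including those who want a job but have given up searching).
Civilian working-age population = 2,284.73 + 2,226.01 = 4,510.74 thousand.
Unemployment rate = 190.92 / 2,284.73 = 8.36%.
Labor force participation rate = 2,284.73 / 4,510.74 = 50.65%.

Unemployment rate ≈ 8.36%; labor force participation rate ≈ 50.65%.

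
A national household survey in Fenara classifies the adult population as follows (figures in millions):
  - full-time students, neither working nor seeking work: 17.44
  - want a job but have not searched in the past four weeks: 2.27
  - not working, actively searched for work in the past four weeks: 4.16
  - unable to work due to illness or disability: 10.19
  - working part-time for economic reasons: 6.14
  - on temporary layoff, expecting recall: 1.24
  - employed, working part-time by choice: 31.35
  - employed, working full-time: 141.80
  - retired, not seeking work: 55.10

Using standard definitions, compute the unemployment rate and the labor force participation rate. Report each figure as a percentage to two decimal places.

Employed = 6.14 + 31.35 + 141.80 = 179.29 million (anyone who worked, including part-time for economic reasons, counts as employed).
Unemployed = 4.16 + 1.24 = 5.40 million (jobless and actively searching, or on temporary layoff).
Labor force = 179.29 + 5.40 = 184.69 million.
Not in labor force = 17.44 + 2.27 + 10.19 + 55.10 = 85.00 million (those not working and not actively searching are outside the labor force — including those who want a job but have given up searching).
Civilian working-age population = 184.69 + 85.00 = 269.69 million.
Unemployment rate = 5.40 / 184.69 = 2.92%.
Labor force participation rate = 184.69 / 269.69 = 68.48%.

Unemployment rate ≈ 2.92%; labor force participation rate ≈ 68.48%.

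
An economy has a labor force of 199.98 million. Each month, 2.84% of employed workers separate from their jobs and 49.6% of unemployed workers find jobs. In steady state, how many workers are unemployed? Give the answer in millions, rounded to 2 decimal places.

Steady-state unemployment rate u* = s/(s+f) = 2.84/(2.84+49.6) = 0.054157.
Unemployed = u* × labor force = 0.054157 × 199.98 ≈ 10.83 million.

About 10.83 million are unemployed in steady state.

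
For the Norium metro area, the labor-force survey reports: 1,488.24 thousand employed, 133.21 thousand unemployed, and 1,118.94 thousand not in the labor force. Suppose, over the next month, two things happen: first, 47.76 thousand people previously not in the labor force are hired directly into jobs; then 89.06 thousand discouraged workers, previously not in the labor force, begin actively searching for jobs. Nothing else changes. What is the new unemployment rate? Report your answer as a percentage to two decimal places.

New unemployment rate ≈ 12.64%.

Initially, labor force = 1,488.24 + 133.21 = 1,621.45 thousand, so u = 133.21/1,621.45 = 8.22%.
After the first change, employed and labor force both rise by 47.76; unemployed unchanged → E = 1,536.00, U = 133.21, labor force = 1,669.21 thousand.
After the second change, unemployed and labor force both rise by 89.06 → E = 1,536.00, U = 222.27, labor force = 1,758.27 thousand.
New unemployment rate = 222.27 / 1,758.27 = 12.64%.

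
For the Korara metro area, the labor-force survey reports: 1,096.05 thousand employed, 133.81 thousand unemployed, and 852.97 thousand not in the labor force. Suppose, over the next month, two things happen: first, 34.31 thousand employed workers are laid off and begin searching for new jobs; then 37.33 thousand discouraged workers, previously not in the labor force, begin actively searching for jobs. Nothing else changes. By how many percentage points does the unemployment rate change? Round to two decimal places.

Initially, labor force = 1,096.05 + 133.81 = 1,229.86 thousand, so u = 133.81/1,229.86 = 10.88%.
After the first change, employed falls and unemployed rises by 34.31; labor force unchanged → E = 1,061.74, U = 168.12, labor force = 1,229.86 thousand.
After the second change, unemployed and labor force both rise by 37.33 → E = 1,061.74, U = 205.45, labor force = 1,267.19 thousand.
New unemployment rate = 205.45 / 1,267.19 = 16.21%.
Change = 16.21% − 10.88% = +5.33 percentage points.

The unemployment rate changes by +5.33 percentage points.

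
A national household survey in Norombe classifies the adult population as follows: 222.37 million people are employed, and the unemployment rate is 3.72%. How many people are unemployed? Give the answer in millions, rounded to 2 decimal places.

About 8.59 million are unemployed.

Let U be the number unemployed. The labor force is E + U, and U/(E+U) = 0.0372.
So U = 0.0372 × 222.37 / (1 − 0.0372) = 8.2722 / 0.9628 ≈ 8.59 million.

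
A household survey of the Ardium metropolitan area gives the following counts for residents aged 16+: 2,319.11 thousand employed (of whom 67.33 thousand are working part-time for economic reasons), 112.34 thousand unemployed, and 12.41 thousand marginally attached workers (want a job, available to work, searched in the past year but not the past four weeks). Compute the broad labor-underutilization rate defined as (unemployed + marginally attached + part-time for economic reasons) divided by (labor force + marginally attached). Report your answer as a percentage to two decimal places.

Labor force = 2,319.11 + 112.34 = 2,431.45 thousand.
Numerator = 112.34 + 12.41 + 67.33 = 192.08 thousand.
Denominator = 2,431.45 + 12.41 = 2,443.86 thousand.
Broad rate = 192.08 / 2,443.86 = 7.86%.

Broad underutilization rate ≈ 7.86%.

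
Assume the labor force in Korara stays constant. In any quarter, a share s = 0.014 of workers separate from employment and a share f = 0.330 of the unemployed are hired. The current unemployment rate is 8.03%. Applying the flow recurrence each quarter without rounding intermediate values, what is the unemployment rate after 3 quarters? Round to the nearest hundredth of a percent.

Unemployment rate after three quarters ≈ 5.19%.

With a fixed labor force, u_{t+1} = u_t + s·(1−u_t) − f·u_t = u_t·(1−s−f) + s.
Here 1−s−f = 0.656 and s = 0.014.
u_1 = 0.080300 × 0.656 + 0.014 = 0.066677.
u_2 = 0.066677 × 0.656 + 0.014 = 0.057740.
u_3 = 0.057740 × 0.656 + 0.014 = 0.051877.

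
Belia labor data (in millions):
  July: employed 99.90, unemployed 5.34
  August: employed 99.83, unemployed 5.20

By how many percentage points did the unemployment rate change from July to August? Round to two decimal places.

The unemployment rate changed by −0.12 percentage points.

July: labor force = 99.90 + 5.34 = 105.24; u = 5.34/105.24 = 5.07%.
August: labor force = 99.83 + 5.20 = 105.03; u = 5.20/105.03 = 4.95%.
Change = 4.95% − 5.07% = −0.12 pp.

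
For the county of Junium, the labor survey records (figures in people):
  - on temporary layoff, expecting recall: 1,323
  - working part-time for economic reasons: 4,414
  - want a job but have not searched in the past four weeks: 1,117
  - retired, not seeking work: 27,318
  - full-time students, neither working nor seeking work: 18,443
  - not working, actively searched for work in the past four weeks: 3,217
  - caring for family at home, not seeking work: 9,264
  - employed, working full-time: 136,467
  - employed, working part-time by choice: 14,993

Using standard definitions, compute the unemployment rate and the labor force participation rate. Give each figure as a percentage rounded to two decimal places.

Employed = 4,414 + 136,467 + 14,993 = 155,874 (anyone who worked, including part-time for economic reasons, counts as employed).
Unemployed = 1,323 + 3,217 = 4,540 (jobless and actively searching, or on temporary layoff).
Labor force = 155,874 + 4,540 = 160,414.
Not in labor force = 1,117 + 27,318 + 18,443 + 9,264 = 56,142 (those not working and not actively searching are outside the labor force — including those who want a job but have given up searching).
Civilian working-age population = 160,414 + 56,142 = 216,556.
Unemployment rate = 4,540 / 160,414 = 2.83%.
Labor force participation rate = 160,414 / 216,556 = 74.08%.

Unemployment rate ≈ 2.83%; labor force participation rate ≈ 74.08%.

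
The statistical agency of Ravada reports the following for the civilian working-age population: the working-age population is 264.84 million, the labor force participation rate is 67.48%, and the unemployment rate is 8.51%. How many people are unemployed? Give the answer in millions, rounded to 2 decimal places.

Labor force = 0.6748 × 264.84 = 178.71 million.
Unemployed = 0.0851 × 178.71 ≈ 15.21 million.

About 15.21 million are unemployed.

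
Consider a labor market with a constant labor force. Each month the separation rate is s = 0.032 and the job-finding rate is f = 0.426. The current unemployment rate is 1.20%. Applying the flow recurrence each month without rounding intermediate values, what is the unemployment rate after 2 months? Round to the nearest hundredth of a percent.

With a fixed labor force, u_{t+1} = u_t + s·(1−u_t) − f·u_t = u_t·(1−s−f) + s.
Here 1−s−f = 0.542 and s = 0.032.
u_1 = 0.012000 × 0.542 + 0.032 = 0.038504.
u_2 = 0.038504 × 0.542 + 0.032 = 0.052869.

Unemployment rate after two months ≈ 5.29%.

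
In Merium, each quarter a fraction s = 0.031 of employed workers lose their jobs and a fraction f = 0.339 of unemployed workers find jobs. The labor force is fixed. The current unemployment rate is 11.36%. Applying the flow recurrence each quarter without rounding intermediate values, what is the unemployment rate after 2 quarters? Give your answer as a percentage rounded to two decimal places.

With a fixed labor force, u_{t+1} = u_t + s·(1−u_t) − f·u_t = u_t·(1−s−f) + s.
Here 1−s−f = 0.630 and s = 0.031.
u_1 = 0.113600 × 0.630 + 0.031 = 0.102568.
u_2 = 0.102568 × 0.630 + 0.031 = 0.095618.

Unemployment rate after two quarters ≈ 9.56%.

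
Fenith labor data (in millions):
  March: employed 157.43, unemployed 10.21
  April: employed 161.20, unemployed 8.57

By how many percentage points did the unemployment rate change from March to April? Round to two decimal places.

March: labor force = 157.43 + 10.21 = 167.64; u = 10.21/167.64 = 6.09%.
April: labor force = 161.20 + 8.57 = 169.77; u = 8.57/169.77 = 5.05%.
Change = 5.05% − 6.09% = −1.04 pp.

The unemployment rate changed by −1.04 percentage points.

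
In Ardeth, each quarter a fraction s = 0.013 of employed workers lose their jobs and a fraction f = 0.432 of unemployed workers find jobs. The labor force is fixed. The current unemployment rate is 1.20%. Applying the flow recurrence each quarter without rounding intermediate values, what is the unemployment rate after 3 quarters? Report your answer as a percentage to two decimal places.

With a fixed labor force, u_{t+1} = u_t + s·(1−u_t) − f·u_t = u_t·(1−s−f) + s.
Here 1−s−f = 0.555 and s = 0.013.
u_1 = 0.012000 × 0.555 + 0.013 = 0.019660.
u_2 = 0.019660 × 0.555 + 0.013 = 0.023911.
u_3 = 0.023911 × 0.555 + 0.013 = 0.026271.

Unemployment rate after three quarters ≈ 2.63%.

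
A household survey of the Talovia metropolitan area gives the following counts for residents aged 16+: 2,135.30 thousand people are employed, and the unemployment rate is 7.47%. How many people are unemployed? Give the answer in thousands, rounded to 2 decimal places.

About 172.38 thousand are unemployed.

Let U be the number unemployed. The labor force is E + U, and U/(E+U) = 0.0747.
So U = 0.0747 × 2,135.30 / (1 − 0.0747) = 159.5069 / 0.9253 ≈ 172.38 thousand.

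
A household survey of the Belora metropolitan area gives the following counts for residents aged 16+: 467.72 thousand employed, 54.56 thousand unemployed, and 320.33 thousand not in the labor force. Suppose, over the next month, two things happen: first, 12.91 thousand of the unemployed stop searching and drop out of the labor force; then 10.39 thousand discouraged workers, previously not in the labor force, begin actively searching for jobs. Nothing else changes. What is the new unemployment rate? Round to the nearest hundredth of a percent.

Initially, labor force = 467.72 + 54.56 = 522.28 thousand, so u = 54.56/522.28 = 10.45%.
After the first change, unemployed and labor force both fall by 12.91 → E = 467.72, U = 41.65, labor force = 509.37 thousand.
After the second change, unemployed and labor force both rise by 10.39 → E = 467.72, U = 52.04, labor force = 519.76 thousand.
New unemployment rate = 52.04 / 519.76 = 10.01%.

New unemployment rate ≈ 10.01%.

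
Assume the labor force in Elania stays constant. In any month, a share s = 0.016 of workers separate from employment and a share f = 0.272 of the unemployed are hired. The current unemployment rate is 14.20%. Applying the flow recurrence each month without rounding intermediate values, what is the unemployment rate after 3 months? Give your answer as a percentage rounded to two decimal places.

Unemployment rate after three months ≈ 8.68%.

With a fixed labor force, u_{t+1} = u_t + s·(1−u_t) − f·u_t = u_t·(1−s−f) + s.
Here 1−s−f = 0.712 and s = 0.016.
u_1 = 0.142000 × 0.712 + 0.016 = 0.117104.
u_2 = 0.117104 × 0.712 + 0.016 = 0.099378.
u_3 = 0.099378 × 0.712 + 0.016 = 0.086757.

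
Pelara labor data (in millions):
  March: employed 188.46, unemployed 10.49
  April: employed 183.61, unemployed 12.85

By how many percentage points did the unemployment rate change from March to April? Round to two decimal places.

March: labor force = 188.46 + 10.49 = 198.95; u = 10.49/198.95 = 5.27%.
April: labor force = 183.61 + 12.85 = 196.46; u = 12.85/196.46 = 6.54%.
Change = 6.54% − 5.27% = +1.27 pp.

The unemployment rate changed by +1.27 percentage points.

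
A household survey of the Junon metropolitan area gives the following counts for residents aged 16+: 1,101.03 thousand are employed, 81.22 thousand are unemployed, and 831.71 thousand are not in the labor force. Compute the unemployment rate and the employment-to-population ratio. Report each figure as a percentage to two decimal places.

Unemployment rate ≈ 6.87%; employment-population ratio ≈ 54.67%.

Labor force = employed + unemployed = 1,101.03 + 81.22 = 1,182.25 thousand.
Working-age population = 1,182.25 + 831.71 = 2,013.96 thousand.
Unemployment rate = 81.22 / 1,182.25 = 6.87%.
Employment-population ratio = 1,101.03 / 2,013.96 = 54.67%.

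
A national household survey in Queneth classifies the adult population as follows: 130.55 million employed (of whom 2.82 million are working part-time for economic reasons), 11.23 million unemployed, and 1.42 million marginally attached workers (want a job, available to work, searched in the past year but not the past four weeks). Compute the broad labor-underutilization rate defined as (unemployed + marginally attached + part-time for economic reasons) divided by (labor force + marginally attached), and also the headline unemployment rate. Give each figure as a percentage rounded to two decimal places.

Labor force = 130.55 + 11.23 = 141.78 million.
Numerator = 11.23 + 1.42 + 2.82 = 15.47 million.
Denominator = 141.78 + 1.42 = 143.20 million.
Broad rate = 15.47 / 143.20 = 10.80%.
Headline unemployment rate = 11.23 / 141.78 = 7.92%.

Broad underutilization rate ≈ 10.80%; headline unemployment rate ≈ 7.92%.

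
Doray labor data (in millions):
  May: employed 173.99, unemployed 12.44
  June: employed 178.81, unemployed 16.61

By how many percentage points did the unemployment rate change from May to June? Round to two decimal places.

May: labor force = 173.99 + 12.44 = 186.43; u = 12.44/186.43 = 6.67%.
June: labor force = 178.81 + 16.61 = 195.42; u = 16.61/195.42 = 8.50%.
Change = 8.50% − 6.67% = +1.83 pp.

The unemployment rate changed by +1.83 percentage points.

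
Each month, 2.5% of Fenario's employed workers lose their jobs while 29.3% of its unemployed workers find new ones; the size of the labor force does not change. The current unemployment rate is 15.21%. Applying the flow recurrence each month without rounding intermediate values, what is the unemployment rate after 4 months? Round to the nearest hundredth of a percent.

With a fixed labor force, u_{t+1} = u_t + s·(1−u_t) − f·u_t = u_t·(1−s−f) + s.
Here 1−s−f = 0.682 and s = 0.025.
u_1 = 0.152100 × 0.682 + 0.025 = 0.128732.
u_2 = 0.128732 × 0.682 + 0.025 = 0.112795.
u_3 = 0.112795 × 0.682 + 0.025 = 0.101926.
u_4 = 0.101926 × 0.682 + 0.025 = 0.094514.

Unemployment rate after four months ≈ 9.45%.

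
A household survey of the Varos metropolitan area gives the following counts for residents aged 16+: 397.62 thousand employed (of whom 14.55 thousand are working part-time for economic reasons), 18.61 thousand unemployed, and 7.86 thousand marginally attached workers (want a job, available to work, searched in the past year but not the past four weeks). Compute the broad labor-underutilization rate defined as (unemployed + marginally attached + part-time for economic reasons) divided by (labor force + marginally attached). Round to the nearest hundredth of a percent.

Labor force = 397.62 + 18.61 = 416.23 thousand.
Numerator = 18.61 + 7.86 + 14.55 = 41.02 thousand.
Denominator = 416.23 + 7.86 = 424.09 thousand.
Broad rate = 41.02 / 424.09 = 9.67%.

Broad underutilization rate ≈ 9.67%.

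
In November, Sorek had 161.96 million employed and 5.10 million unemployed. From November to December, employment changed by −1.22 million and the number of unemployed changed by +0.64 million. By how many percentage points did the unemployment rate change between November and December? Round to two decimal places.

The unemployment rate changed by +0.40 percentage points.

November: labor force = 161.96 + 5.10 = 167.06; u = 5.10/167.06 = 3.05%.
December: labor force = 160.74 + 5.74 = 166.48; u = 5.74/166.48 = 3.45%.
Change = 3.45% − 3.05% = +0.40 pp.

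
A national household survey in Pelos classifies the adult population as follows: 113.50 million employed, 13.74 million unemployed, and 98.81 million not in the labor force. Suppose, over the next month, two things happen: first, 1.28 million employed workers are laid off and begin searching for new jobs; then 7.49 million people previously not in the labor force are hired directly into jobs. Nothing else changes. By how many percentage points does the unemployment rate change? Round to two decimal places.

The unemployment rate changes by +0.35 percentage points.

Initially, labor force = 113.50 + 13.74 = 127.24 million, so u = 13.74/127.24 = 10.80%.
After the first change, employed falls and unemployed rises by 1.28; labor force unchanged → E = 112.22, U = 15.02, labor force = 127.24 million.
After the second change, employed and labor force both rise by 7.49; unemployed unchanged → E = 119.71, U = 15.02, labor force = 134.73 million.
New unemployment rate = 15.02 / 134.73 = 11.15%.
Change = 11.15% − 10.80% = +0.35 percentage points.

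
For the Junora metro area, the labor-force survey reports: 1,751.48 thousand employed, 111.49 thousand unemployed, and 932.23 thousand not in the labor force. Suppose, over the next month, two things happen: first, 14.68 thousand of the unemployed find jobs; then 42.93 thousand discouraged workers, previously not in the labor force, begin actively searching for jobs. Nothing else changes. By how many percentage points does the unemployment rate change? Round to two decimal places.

Initially, labor force = 1,751.48 + 111.49 = 1,862.97 thousand, so u = 111.49/1,862.97 = 5.98%.
After the first change, unemployed falls and employed rises by 14.68; labor force unchanged → E = 1,766.16, U = 96.81, labor force = 1,862.97 thousand.
After the second change, unemployed and labor force both rise by 42.93 → E = 1,766.16, U = 139.74, labor force = 1,905.90 thousand.
New unemployment rate = 139.74 / 1,905.90 = 7.33%.
Change = 7.33% − 5.98% = +1.35 percentage points.

The unemployment rate changes by +1.35 percentage points.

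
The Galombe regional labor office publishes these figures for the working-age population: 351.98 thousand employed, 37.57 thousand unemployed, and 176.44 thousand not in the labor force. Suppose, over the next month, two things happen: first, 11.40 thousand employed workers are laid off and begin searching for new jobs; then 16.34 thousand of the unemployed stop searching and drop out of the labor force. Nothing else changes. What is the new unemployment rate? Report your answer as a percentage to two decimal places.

New unemployment rate ≈ 8.74%.

Initially, labor force = 351.98 + 37.57 = 389.55 thousand, so u = 37.57/389.55 = 9.64%.
After the first change, employed falls and unemployed rises by 11.40; labor force unchanged → E = 340.58, U = 48.97, labor force = 389.55 thousand.
After the second change, unemployed and labor force both fall by 16.34 → E = 340.58, U = 32.63, labor force = 373.21 thousand.
New unemployment rate = 32.63 / 373.21 = 8.74%.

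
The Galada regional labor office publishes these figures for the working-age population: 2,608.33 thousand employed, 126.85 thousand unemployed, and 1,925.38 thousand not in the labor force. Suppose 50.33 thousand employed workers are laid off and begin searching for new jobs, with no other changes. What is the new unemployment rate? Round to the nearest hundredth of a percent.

New unemployment rate ≈ 6.48%.

Initially, labor force = 2,608.33 + 126.85 = 2,735.18 thousand, so u = 126.85/2,735.18 = 4.64%.
After the change, employed falls and unemployed rises by 50.33; labor force unchanged → E = 2,558.00, U = 177.18, labor force = 2,735.18 thousand.
New unemployment rate = 177.18 / 2,735.18 = 6.48%.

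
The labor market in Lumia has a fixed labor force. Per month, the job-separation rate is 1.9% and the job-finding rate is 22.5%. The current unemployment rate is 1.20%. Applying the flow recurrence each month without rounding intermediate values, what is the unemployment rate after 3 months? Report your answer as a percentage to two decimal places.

Unemployment rate after three months ≈ 4.94%.

With a fixed labor force, u_{t+1} = u_t + s·(1−u_t) − f·u_t = u_t·(1−s−f) + s.
Here 1−s−f = 0.756 and s = 0.019.
u_1 = 0.012000 × 0.756 + 0.019 = 0.028072.
u_2 = 0.028072 × 0.756 + 0.019 = 0.040222.
u_3 = 0.040222 × 0.756 + 0.019 = 0.049408.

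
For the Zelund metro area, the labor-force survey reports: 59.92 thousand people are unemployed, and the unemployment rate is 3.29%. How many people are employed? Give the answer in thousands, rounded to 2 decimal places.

Labor force = U / u = 59.92 / 0.0329 ≈ 1,821.28 thousand.
Employed = labor force − unemployed = 1,821.28 − 59.92 = 1,761.36 thousand.

About 1,761.36 thousand are employed.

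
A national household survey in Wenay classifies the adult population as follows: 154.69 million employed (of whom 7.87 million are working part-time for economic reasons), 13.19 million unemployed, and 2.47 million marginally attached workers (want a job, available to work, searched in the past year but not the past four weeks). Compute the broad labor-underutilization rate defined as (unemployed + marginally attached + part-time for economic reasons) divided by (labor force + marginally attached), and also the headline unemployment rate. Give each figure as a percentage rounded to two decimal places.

Labor force = 154.69 + 13.19 = 167.88 million.
Numerator = 13.19 + 2.47 + 7.87 = 23.53 million.
Denominator = 167.88 + 2.47 = 170.35 million.
Broad rate = 23.53 / 170.35 = 13.81%.
Headline unemployment rate = 13.19 / 167.88 = 7.86%.

Broad underutilization rate ≈ 13.81%; headline unemployment rate ≈ 7.86%.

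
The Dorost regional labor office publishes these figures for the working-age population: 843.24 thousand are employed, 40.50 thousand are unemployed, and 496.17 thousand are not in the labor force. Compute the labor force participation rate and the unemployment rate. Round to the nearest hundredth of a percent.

Labor force participation rate ≈ 64.04%; unemployment rate ≈ 4.58%.

Labor force = employed + unemployed = 843.24 + 40.50 = 883.74 thousand.
Working-age population = 883.74 + 496.17 = 1,379.91 thousand.
Unemployment rate = 40.50 / 883.74 = 4.58%.
Labor force participation rate = 883.74 / 1,379.91 = 64.04%.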